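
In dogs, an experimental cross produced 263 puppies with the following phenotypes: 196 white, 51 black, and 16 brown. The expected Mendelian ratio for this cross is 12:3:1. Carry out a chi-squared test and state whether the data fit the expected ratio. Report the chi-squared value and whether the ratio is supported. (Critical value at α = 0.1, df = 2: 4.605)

Under the 12:3:1 hypothesis (Σ ratio = 16, N = 263):
  white: 263 × 12/16 = 197.25
  black: 263 × 3/16 = 49.3125
  brown: 263 × 1/16 = 16.4375
χ² = Σ (O − E)² / E
  white: (196 − 197.25)² / 197.25 = 0.0079
  black: (51 − 49.3125)² / 49.3125 = 0.0577
  brown: (16 − 16.4375)² / 16.4375 = 0.0116
χ² = 0.0079 + 0.0577 + 0.0116 = 0.0772 ≈ 0.077
Degrees of freedom = 3 − 1 = 2; critical value at α = 0.1 is 4.605.
Since 0.077 < 4.605, we fail to reject the null hypothesis — the data are consistent with the 12:3:1 ratio.

0.077; consistent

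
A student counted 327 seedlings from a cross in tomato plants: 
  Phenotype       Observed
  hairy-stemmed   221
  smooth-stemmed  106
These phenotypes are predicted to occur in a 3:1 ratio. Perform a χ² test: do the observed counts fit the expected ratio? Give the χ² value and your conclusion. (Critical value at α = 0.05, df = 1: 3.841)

9.591; not consistent

Total ratio parts = 4. Expected numbers out of 327:
  hairy-stemmed: 327 × 3/4 = 245.25
  smooth-stemmed: 327 × 1/4 = 81.75
χ² = Σ (O − E)² / E
  hairy-stemmed: (221 − 245.25)² / 245.25 = 2.3978
  smooth-stemmed: (106 − 81.75)² / 81.75 = 7.1934
χ² = 2.3978 + 7.1934 = 9.5912 ≈ 9.591
Degrees of freedom = 2 − 1 = 1; critical value at α = 0.05 is 3.841.
Since 9.591 > 3.841, we reject the null hypothesis — the data do not fit the 3:1 ratio.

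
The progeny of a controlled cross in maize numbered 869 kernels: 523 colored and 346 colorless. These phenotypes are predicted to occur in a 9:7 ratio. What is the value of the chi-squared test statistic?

5.465

Total ratio parts = 16. Expected numbers out of 869:
  colored: 869 × 9/16 = 488.8125
  colorless: 869 × 7/16 = 380.1875
χ² = Σ (O − E)² / E
  colored: (523 − 488.8125)² / 488.8125 = 2.3911
  colorless: (346 − 380.1875)² / 380.1875 = 3.0742
χ² = 2.3911 + 3.0742 = 5.4653 ≈ 5.465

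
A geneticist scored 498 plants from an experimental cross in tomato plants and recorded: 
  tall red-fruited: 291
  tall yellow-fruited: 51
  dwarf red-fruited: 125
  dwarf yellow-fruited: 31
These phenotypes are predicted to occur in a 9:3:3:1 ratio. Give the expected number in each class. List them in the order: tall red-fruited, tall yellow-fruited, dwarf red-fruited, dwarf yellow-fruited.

Under the 9:3:3:1 hypothesis (Σ ratio = 16, N = 498):
  tall red-fruited: 498 × 9/16 = 280.125
  tall yellow-fruited: 498 × 3/16 = 93.375
  dwarf red-fruited: 498 × 3/16 = 93.375
  dwarf yellow-fruited: 498 × 1/16 = 31.125

280.125, 93.375, 93.375, 31.125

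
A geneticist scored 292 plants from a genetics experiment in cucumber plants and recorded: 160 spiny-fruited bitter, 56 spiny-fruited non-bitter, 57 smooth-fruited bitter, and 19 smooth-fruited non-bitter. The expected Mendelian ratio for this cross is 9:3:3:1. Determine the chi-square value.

0.262

Under the 9:3:3:1 hypothesis (Σ ratio = 16, N = 292):
  spiny-fruited bitter: 292 × 9/16 = 164.25
  spiny-fruited non-bitter: 292 × 3/16 = 54.75
  smooth-fruited bitter: 292 × 3/16 = 54.75
  smooth-fruited non-bitter: 292 × 1/16 = 18.25
χ² = Σ (O − E)² / E
  spiny-fruited bitter: (160 − 164.25)² / 164.25 = 0.1100
  spiny-fruited non-bitter: (56 − 54.75)² / 54.75 = 0.0285
  smooth-fruited bitter: (57 − 54.75)² / 54.75 = 0.0925
  smooth-fruited non-bitter: (19 − 18.25)² / 18.25 = 0.0308
χ² = 0.1100 + 0.0285 + 0.0925 + 0.0308 = 0.2618 ≈ 0.262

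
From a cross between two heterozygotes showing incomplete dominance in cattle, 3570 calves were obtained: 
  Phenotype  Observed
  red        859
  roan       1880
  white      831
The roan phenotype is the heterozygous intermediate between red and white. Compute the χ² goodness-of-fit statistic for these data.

With incomplete dominance, a heterozygote × heterozygote cross gives a 1:2:1 phenotypic ratio.
The 1:2:1 ratio has 4 parts, so with N = 3570 the expected counts are:
  red: 3570 × 1/4 = 892.5
  roan: 3570 × 2/4 = 1785
  white: 3570 × 1/4 = 892.5
χ² = Σ (O − E)² / E
  red: (859 − 892.5)² / 892.5 = 1.2574
  roan: (1880 − 1785)² / 1785 = 5.0560
  white: (831 − 892.5)² / 892.5 = 4.2378
χ² = 1.2574 + 5.0560 + 4.2378 = 10.5512 ≈ 10.551

10.551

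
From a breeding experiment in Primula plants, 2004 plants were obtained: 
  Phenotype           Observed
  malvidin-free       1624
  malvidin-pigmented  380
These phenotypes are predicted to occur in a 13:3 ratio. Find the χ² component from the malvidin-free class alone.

0.011

Total ratio parts = 16. Expected numbers out of 2004:
  malvidin-free: 2004 × 13/16 = 1628.25
  malvidin-pigmented: 2004 × 3/16 = 375.75
Contribution of malvidin-free: (1624 − 1628.25)² / 1628.25 = 0.0111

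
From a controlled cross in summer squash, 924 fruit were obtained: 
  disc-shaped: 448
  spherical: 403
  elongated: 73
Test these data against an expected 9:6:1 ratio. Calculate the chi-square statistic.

23.145

Expected counts for N = 924 under a 9:6:1 ratio (total parts = 16):
  disc-shaped: 924 × 9/16 = 519.75
  spherical: 924 × 6/16 = 346.5
  elongated: 924 × 1/16 = 57.75
χ² = Σ (O − E)² / E
  disc-shaped: (448 − 519.75)² / 519.75 = 9.9049
  spherical: (403 − 346.5)² / 346.5 = 9.2128
  elongated: (73 − 57.75)² / 57.75 = 4.0271
χ² = 9.9049 + 9.2128 + 4.0271 = 23.1448 ≈ 23.145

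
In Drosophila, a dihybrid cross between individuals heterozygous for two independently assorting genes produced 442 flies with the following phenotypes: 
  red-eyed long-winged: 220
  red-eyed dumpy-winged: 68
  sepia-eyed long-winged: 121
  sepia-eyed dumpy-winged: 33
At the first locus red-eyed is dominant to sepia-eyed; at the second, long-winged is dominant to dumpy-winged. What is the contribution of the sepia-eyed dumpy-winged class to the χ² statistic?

A dihybrid F₂ with independent assortment and complete dominance at both loci gives a 9:3:3:1 phenotypic ratio.
Total ratio parts = 16. Expected numbers out of 442:
  red-eyed long-winged: 442 × 9/16 = 248.625
  red-eyed dumpy-winged: 442 × 3/16 = 82.875
  sepia-eyed long-winged: 442 × 3/16 = 82.875
  sepia-eyed dumpy-winged: 442 × 1/16 = 27.625
Contribution of sepia-eyed dumpy-winged: (33 − 27.625)² / 27.625 = 1.0458

1.046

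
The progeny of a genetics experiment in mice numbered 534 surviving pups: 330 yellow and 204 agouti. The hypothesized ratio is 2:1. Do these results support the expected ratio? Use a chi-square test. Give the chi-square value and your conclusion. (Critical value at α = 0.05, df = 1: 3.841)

5.697; not consistent

The 2:1 ratio has 3 parts, so with N = 534 the expected counts are:
  yellow: 534 × 2/3 = 356
  agouti: 534 × 1/3 = 178
χ² = Σ (O − E)² / E
  yellow: (330 − 356)² / 356 = 1.8989
  agouti: (204 − 178)² / 178 = 3.7978
χ² = 1.8989 + 3.7978 = 5.6967 ≈ 5.697
Degrees of freedom = 2 − 1 = 1; critical value at α = 0.05 is 3.841.
Since 5.697 > 3.841, we reject the null hypothesis — the data do not fit the 2:1 ratio.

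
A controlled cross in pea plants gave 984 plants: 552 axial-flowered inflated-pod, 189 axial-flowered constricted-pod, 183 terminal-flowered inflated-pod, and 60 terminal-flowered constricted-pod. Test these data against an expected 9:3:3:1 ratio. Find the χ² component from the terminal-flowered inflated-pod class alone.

0.012

Under the 9:3:3:1 hypothesis (Σ ratio = 16, N = 984):
  axial-flowered inflated-pod: 984 × 9/16 = 553.5
  axial-flowered constricted-pod: 984 × 3/16 = 184.5
  terminal-flowered inflated-pod: 984 × 3/16 = 184.5
  terminal-flowered constricted-pod: 984 × 1/16 = 61.5
Contribution of terminal-flowered inflated-pod: (183 − 184.5)² / 184.5 = 0.0122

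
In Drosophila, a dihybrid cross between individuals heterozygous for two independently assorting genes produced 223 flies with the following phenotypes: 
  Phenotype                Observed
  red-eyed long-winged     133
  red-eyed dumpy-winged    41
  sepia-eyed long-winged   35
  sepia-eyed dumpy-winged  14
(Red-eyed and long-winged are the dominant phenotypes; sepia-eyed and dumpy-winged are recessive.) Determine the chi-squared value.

1.582

A dihybrid F₂ with independent assortment and complete dominance at both loci gives a 9:3:3:1 phenotypic ratio.
Expected counts for N = 223 under a 9:3:3:1 ratio (total parts = 16):
  red-eyed long-winged: 223 × 9/16 = 125.4375
  red-eyed dumpy-winged: 223 × 3/16 = 41.8125
  sepia-eyed long-winged: 223 × 3/16 = 41.8125
  sepia-eyed dumpy-winged: 223 × 1/16 = 13.9375
χ² = Σ (O − E)² / E
  red-eyed long-winged: (133 − 125.4375)² / 125.4375 = 0.4559
  red-eyed dumpy-winged: (41 − 41.8125)² / 41.8125 = 0.0158
  sepia-eyed long-winged: (35 − 41.8125)² / 41.8125 = 1.1100
  sepia-eyed dumpy-winged: (14 − 13.9375)² / 13.9375 = 0.0003
χ² = 0.4559 + 0.0158 + 1.1100 + 0.0003 = 1.582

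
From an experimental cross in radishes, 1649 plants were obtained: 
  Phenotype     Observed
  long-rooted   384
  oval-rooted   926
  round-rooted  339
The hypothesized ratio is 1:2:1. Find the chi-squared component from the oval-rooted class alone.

12.495

The 1:2:1 ratio has 4 parts, so with N = 1649 the expected counts are:
  long-rooted: 1649 × 1/4 = 412.25
  oval-rooted: 1649 × 2/4 = 824.5
  round-rooted: 1649 × 1/4 = 412.25
Contribution of oval-rooted: (926 − 824.5)² / 824.5 = 12.4951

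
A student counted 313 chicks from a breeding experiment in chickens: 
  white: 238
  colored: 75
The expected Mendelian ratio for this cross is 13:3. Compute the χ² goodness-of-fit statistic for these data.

5.580

Under the 13:3 hypothesis (Σ ratio = 16, N = 313):
  white: 313 × 13/16 = 254.3125
  colored: 313 × 3/16 = 58.6875
χ² = Σ (O − E)² / E
  white: (238 − 254.3125)² / 254.3125 = 1.0463
  colored: (75 − 58.6875)² / 58.6875 = 4.5341
χ² = 1.0463 + 4.5341 = 5.5804 ≈ 5.580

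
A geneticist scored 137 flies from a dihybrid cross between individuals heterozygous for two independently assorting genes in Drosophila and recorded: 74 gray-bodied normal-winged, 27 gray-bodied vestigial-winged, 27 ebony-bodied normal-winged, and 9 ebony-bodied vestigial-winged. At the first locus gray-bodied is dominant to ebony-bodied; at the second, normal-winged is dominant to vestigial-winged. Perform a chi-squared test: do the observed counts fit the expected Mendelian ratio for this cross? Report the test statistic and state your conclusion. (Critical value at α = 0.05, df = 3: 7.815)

0.278; consistent

A dihybrid F₂ with independent assortment and complete dominance at both loci gives a 9:3:3:1 phenotypic ratio.
Total ratio parts = 16. Expected numbers out of 137:
  gray-bodied normal-winged: 137 × 9/16 = 77.0625
  gray-bodied vestigial-winged: 137 × 3/16 = 25.6875
  ebony-bodied normal-winged: 137 × 3/16 = 25.6875
  ebony-bodied vestigial-winged: 137 × 1/16 = 8.5625
χ² = Σ (O − E)² / E
  gray-bodied normal-winged: (74 − 77.0625)² / 77.0625 = 0.1217
  gray-bodied vestigial-winged: (27 − 25.6875)² / 25.6875 = 0.0671
  ebony-bodied normal-winged: (27 − 25.6875)² / 25.6875 = 0.0671
  ebony-bodied vestigial-winged: (9 − 8.5625)² / 8.5625 = 0.0224
χ² = 0.1217 + 0.0671 + 0.0671 + 0.0224 = 0.2783 ≈ 0.278
Degrees of freedom = 4 − 1 = 3; critical value at α = 0.05 is 7.815.
Since 0.278 < 7.815, we fail to reject the null hypothesis — the data are consistent with the 9:3:3:1 ratio.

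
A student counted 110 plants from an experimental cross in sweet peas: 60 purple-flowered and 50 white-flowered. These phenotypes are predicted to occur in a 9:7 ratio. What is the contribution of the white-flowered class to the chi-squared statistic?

0.073

The 9:7 ratio has 16 parts, so with N = 110 the expected counts are:
  purple-flowered: 110 × 9/16 = 61.875
  white-flowered: 110 × 7/16 = 48.125
Contribution of white-flowered: (50 − 48.125)² / 48.125 = 0.0731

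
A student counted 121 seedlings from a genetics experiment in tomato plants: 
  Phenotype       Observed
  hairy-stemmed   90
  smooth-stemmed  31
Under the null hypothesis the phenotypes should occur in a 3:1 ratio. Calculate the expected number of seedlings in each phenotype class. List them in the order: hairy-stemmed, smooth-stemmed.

90.75, 30.25

Under the 3:1 hypothesis (Σ ratio = 4, N = 121):
  hairy-stemmed: 121 × 3/4 = 90.75
  smooth-stemmed: 121 × 1/4 = 30.25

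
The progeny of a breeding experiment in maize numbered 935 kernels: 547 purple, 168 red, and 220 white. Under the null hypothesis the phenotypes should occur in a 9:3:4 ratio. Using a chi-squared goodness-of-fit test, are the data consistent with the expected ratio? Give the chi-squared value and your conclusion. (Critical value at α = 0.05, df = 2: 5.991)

Total ratio parts = 16. Expected numbers out of 935:
  purple: 935 × 9/16 = 525.9375
  red: 935 × 3/16 = 175.3125
  white: 935 × 4/16 = 233.75
χ² = Σ (O − E)² / E
  purple: (547 − 525.9375)² / 525.9375 = 0.8435
  red: (168 − 175.3125)² / 175.3125 = 0.3050
  white: (220 − 233.75)² / 233.75 = 0.8088
χ² = 0.8435 + 0.3050 + 0.8088 = 1.9573 ≈ 1.957
Degrees of freedom = 3 − 1 = 2; critical value at α = 0.05 is 5.991.
Since 1.957 < 5.991, we fail to reject the null hypothesis — the data are consistent with the 9:3:4 ratio.

1.957; consistent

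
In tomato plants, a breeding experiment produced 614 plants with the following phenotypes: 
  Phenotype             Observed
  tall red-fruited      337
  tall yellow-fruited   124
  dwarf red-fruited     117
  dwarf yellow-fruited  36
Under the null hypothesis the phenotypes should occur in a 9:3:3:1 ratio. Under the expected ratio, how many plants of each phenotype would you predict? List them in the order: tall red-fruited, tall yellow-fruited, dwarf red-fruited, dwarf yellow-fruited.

345.375, 115.125, 115.125, 38.375

Total ratio parts = 16. Expected numbers out of 614:
  tall red-fruited: 614 × 9/16 = 345.375
  tall yellow-fruited: 614 × 3/16 = 115.125
  dwarf red-fruited: 614 × 3/16 = 115.125
  dwarf yellow-fruited: 614 × 1/16 = 38.375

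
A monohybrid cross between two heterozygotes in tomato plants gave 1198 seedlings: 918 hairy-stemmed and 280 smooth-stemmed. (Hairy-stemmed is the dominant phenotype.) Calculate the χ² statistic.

1.693

For a monohybrid cross between heterozygotes with complete dominance, the expected phenotypic ratio is 3:1.
Under the 3:1 hypothesis (Σ ratio = 4, N = 1198):
  hairy-stemmed: 1198 × 3/4 = 898.5
  smooth-stemmed: 1198 × 1/4 = 299.5
χ² = Σ (O − E)² / E
  hairy-stemmed: (918 − 898.5)² / 898.5 = 0.4232
  smooth-stemmed: (280 − 299.5)² / 299.5 = 1.2696
χ² = 0.4232 + 1.2696 = 1.6928 ≈ 1.693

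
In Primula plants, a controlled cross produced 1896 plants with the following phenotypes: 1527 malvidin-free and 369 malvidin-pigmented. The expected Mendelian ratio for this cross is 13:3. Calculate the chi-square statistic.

Under the 13:3 hypothesis (Σ ratio = 16, N = 1896):
  malvidin-free: 1896 × 13/16 = 1540.5
  malvidin-pigmented: 1896 × 3/16 = 355.5
χ² = Σ (O − E)² / E
  malvidin-free: (1527 − 1540.5)² / 1540.5 = 0.1183
  malvidin-pigmented: (369 − 355.5)² / 355.5 = 0.5127
χ² = 0.1183 + 0.5127 = 0.631

0.631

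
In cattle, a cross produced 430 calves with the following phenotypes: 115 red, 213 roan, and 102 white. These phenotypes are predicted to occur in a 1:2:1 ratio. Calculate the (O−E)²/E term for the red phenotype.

0.523

The 1:2:1 ratio has 4 parts, so with N = 430 the expected counts are:
  red: 430 × 1/4 = 107.5
  roan: 430 × 2/4 = 215
  white: 430 × 1/4 = 107.5
Contribution of red: (115 − 107.5)² / 107.5 = 0.5233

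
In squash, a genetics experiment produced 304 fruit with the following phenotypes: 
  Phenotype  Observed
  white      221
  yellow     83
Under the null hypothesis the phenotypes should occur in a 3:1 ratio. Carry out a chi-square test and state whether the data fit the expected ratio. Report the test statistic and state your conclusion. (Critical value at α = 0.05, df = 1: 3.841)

0.860; consistent

The 3:1 ratio has 4 parts, so with N = 304 the expected counts are:
  white: 304 × 3/4 = 228
  yellow: 304 × 1/4 = 76
χ² = Σ (O − E)² / E
  white: (221 − 228)² / 228 = 0.2149
  yellow: (83 − 76)² / 76 = 0.6447
χ² = 0.2149 + 0.6447 = 0.8596 ≈ 0.860
Degrees of freedom = 2 − 1 = 1; critical value at α = 0.05 is 3.841.
Since 0.860 < 3.841, we fail to reject the null hypothesis — the data are consistent with the 3:1 ratio.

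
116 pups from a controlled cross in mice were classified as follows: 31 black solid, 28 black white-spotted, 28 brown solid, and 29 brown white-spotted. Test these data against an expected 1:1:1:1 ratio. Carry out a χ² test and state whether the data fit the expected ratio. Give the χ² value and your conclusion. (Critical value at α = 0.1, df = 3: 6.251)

The 1:1:1:1 ratio has 4 parts, so with N = 116 the expected counts are:
  black solid: 116 × 1/4 = 29
  black white-spotted: 116 × 1/4 = 29
  brown solid: 116 × 1/4 = 29
  brown white-spotted: 116 × 1/4 = 29
χ² = Σ (O − E)² / E
  black solid: (31 − 29)² / 29 = 0.1379
  black white-spotted: (28 − 29)² / 29 = 0.0345
  brown solid: (28 − 29)² / 29 = 0.0345
  brown white-spotted: (29 − 29)² / 29 = 0.0000
χ² = 0.1379 + 0.0345 + 0.0345 + 0.0000 = 0.2069 ≈ 0.207
Degrees of freedom = 4 − 1 = 3; critical value at α = 0.1 is 6.251.
Since 0.207 < 6.251, we fail to reject the null hypothesis — the data are consistent with the 1:1:1:1 ratio.

0.207; consistent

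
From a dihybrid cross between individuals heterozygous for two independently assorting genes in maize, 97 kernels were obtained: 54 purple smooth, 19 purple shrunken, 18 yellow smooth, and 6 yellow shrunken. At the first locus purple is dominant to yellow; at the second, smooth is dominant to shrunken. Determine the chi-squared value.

0.045

A dihybrid F₂ with independent assortment and complete dominance at both loci gives a 9:3:3:1 phenotypic ratio.
Under the 9:3:3:1 hypothesis (Σ ratio = 16, N = 97):
  purple smooth: 97 × 9/16 = 54.5625
  purple shrunken: 97 × 3/16 = 18.1875
  yellow smooth: 97 × 3/16 = 18.1875
  yellow shrunken: 97 × 1/16 = 6.0625
χ² = Σ (O − E)² / E
  purple smooth: (54 − 54.5625)² / 54.5625 = 0.0058
  purple shrunken: (19 − 18.1875)² / 18.1875 = 0.0363
  yellow smooth: (18 − 18.1875)² / 18.1875 = 0.0019
  yellow shrunken: (6 − 6.0625)² / 6.0625 = 0.0006
χ² = 0.0058 + 0.0363 + 0.0019 + 0.0006 = 0.0446 ≈ 0.045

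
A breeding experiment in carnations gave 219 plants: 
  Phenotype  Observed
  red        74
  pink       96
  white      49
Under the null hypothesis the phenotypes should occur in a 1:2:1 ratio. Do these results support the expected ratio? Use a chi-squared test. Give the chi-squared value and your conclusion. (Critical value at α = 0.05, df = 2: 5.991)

Expected counts for N = 219 under a 1:2:1 ratio (total parts = 4):
  red: 219 × 1/4 = 54.75
  pink: 219 × 2/4 = 109.5
  white: 219 × 1/4 = 54.75
χ² = Σ (O − E)² / E
  red: (74 − 54.75)² / 54.75 = 6.7683
  pink: (96 − 109.5)² / 109.5 = 1.6644
  white: (49 − 54.75)² / 54.75 = 0.6039
χ² = 6.7683 + 1.6644 + 0.6039 = 9.0366 ≈ 9.037
Degrees of freedom = 3 − 1 = 2; critical value at α = 0.05 is 5.991.
Since 9.037 > 5.991, we reject the null hypothesis — the data do not fit the 1:2:1 ratio.

9.037; not consistent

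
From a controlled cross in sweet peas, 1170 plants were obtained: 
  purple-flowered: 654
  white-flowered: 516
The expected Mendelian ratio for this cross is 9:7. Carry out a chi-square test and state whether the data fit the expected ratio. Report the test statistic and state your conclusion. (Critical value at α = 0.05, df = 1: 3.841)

Expected counts for N = 1170 under a 9:7 ratio (total parts = 16):
  purple-flowered: 1170 × 9/16 = 658.125
  white-flowered: 1170 × 7/16 = 511.875
χ² = Σ (O − E)² / E
  purple-flowered: (654 − 658.125)² / 658.125 = 0.0259
  white-flowered: (516 − 511.875)² / 511.875 = 0.0332
χ² = 0.0259 + 0.0332 = 0.0591 ≈ 0.059
Degrees of freedom = 2 − 1 = 1; critical value at α = 0.05 is 3.841.
Since 0.059 < 3.841, we fail to reject the null hypothesis — the data are consistent with the 9:7 ratio.

0.059; consistent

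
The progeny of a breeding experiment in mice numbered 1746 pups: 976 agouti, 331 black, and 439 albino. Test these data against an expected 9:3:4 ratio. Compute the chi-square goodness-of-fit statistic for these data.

The 9:3:4 ratio has 16 parts, so with N = 1746 the expected counts are:
  agouti: 1746 × 9/16 = 982.125
  black: 1746 × 3/16 = 327.375
  albino: 1746 × 4/16 = 436.5
χ² = Σ (O − E)² / E
  agouti: (976 − 982.125)² / 982.125 = 0.0382
  black: (331 − 327.375)² / 327.375 = 0.0401
  albino: (439 − 436.5)² / 436.5 = 0.0143
χ² = 0.0382 + 0.0401 + 0.0143 = 0.0926 ≈ 0.093

0.093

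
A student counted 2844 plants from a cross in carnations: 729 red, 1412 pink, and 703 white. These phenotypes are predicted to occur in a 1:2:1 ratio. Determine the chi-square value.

The 1:2:1 ratio has 4 parts, so with N = 2844 the expected counts are:
  red: 2844 × 1/4 = 711
  pink: 2844 × 2/4 = 1422
  white: 2844 × 1/4 = 711
χ² = Σ (O − E)² / E
  red: (729 − 711)² / 711 = 0.4557
  pink: (1412 − 1422)² / 1422 = 0.0703
  white: (703 − 711)² / 711 = 0.0900
χ² = 0.4557 + 0.0703 + 0.0900 = 0.616

0.616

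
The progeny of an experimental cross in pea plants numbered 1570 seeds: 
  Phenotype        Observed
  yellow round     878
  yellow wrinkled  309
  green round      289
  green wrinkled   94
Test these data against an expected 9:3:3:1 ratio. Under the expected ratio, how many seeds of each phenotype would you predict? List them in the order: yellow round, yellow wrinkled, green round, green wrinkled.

Under the 9:3:3:1 hypothesis (Σ ratio = 16, N = 1570):
  yellow round: 1570 × 9/16 = 883.125
  yellow wrinkled: 1570 × 3/16 = 294.375
  green round: 1570 × 3/16 = 294.375
  green wrinkled: 1570 × 1/16 = 98.125

883.125, 294.375, 294.375, 98.125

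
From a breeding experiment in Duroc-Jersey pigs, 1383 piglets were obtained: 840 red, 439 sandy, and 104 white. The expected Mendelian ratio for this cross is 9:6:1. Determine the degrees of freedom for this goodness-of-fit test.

A goodness-of-fit test with 3 phenotype classes has df = 3 − 1 = 2.

2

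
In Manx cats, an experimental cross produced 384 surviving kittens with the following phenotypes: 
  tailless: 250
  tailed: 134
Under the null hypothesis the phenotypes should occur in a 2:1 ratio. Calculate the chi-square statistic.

0.422

Expected counts for N = 384 under a 2:1 ratio (total parts = 3):
  tailless: 384 × 2/3 = 256
  tailed: 384 × 1/3 = 128
χ² = Σ (O − E)² / E
  tailless: (250 − 256)² / 256 = 0.1406
  tailed: (134 − 128)² / 128 = 0.2812
χ² = 0.1406 + 0.2812 = 0.4218 ≈ 0.422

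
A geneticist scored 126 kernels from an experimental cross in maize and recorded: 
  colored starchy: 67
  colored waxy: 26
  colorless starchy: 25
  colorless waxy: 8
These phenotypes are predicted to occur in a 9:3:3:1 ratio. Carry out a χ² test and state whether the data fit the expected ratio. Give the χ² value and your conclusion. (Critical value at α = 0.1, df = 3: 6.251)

Under the 9:3:3:1 hypothesis (Σ ratio = 16, N = 126):
  colored starchy: 126 × 9/16 = 70.875
  colored waxy: 126 × 3/16 = 23.625
  colorless starchy: 126 × 3/16 = 23.625
  colorless waxy: 126 × 1/16 = 7.875
χ² = Σ (O − E)² / E
  colored starchy: (67 − 70.875)² / 70.875 = 0.2119
  colored waxy: (26 − 23.625)² / 23.625 = 0.2388
  colorless starchy: (25 − 23.625)² / 23.625 = 0.0800
  colorless waxy: (8 − 7.875)² / 7.875 = 0.0020
χ² = 0.2119 + 0.2388 + 0.0800 + 0.0020 = 0.5327 ≈ 0.533
Degrees of freedom = 4 − 1 = 3; critical value at α = 0.1 is 6.251.
Since 0.533 < 6.251, we fail to reject the null hypothesis — the data are consistent with the 9:3:3:1 ratio.

0.533; consistent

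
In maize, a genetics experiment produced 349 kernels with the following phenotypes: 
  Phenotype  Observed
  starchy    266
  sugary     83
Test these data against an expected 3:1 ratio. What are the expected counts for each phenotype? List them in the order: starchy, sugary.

Under the 3:1 hypothesis (Σ ratio = 4, N = 349):
  starchy: 349 × 3/4 = 261.75
  sugary: 349 × 1/4 = 87.25

261.75, 87.25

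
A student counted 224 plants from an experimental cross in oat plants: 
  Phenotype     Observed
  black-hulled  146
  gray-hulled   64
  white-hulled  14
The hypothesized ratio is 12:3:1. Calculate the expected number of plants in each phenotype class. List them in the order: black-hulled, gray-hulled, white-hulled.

168, 42, 14

The 12:3:1 ratio has 16 parts, so with N = 224 the expected counts are:
  black-hulled: 224 × 12/16 = 168
  gray-hulled: 224 × 3/16 = 42
  white-hulled: 224 × 1/16 = 14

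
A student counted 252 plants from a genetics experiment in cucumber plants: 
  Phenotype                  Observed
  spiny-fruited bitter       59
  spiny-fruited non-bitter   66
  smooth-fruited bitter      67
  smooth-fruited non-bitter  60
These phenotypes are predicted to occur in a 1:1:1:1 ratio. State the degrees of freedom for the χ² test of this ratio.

3

A goodness-of-fit test with 4 phenotype classes has df = 4 − 1 = 3.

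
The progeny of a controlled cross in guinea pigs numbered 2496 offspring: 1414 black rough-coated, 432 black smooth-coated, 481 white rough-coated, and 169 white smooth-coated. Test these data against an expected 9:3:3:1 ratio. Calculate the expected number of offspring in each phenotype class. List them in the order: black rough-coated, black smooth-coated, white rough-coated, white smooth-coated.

1404, 468, 468, 156

Expected counts for N = 2496 under a 9:3:3:1 ratio (total parts = 16):
  black rough-coated: 2496 × 9/16 = 1404
  black smooth-coated: 2496 × 3/16 = 468
  white rough-coated: 2496 × 3/16 = 468
  white smooth-coated: 2496 × 1/16 = 156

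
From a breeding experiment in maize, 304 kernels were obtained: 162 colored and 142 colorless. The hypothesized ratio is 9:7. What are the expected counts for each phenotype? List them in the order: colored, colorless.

171, 133

Expected counts for N = 304 under a 9:7 ratio (total parts = 16):
  colored: 304 × 9/16 = 171
  colorless: 304 × 7/16 = 133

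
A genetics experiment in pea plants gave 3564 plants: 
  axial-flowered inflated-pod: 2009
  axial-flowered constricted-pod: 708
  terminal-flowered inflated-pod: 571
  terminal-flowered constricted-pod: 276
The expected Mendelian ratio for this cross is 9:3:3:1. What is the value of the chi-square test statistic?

The 9:3:3:1 ratio has 16 parts, so with N = 3564 the expected counts are:
  axial-flowered inflated-pod: 3564 × 9/16 = 2004.75
  axial-flowered constricted-pod: 3564 × 3/16 = 668.25
  terminal-flowered inflated-pod: 3564 × 3/16 = 668.25
  terminal-flowered constricted-pod: 3564 × 1/16 = 222.75
χ² = Σ (O − E)² / E
  axial-flowered inflated-pod: (2009 − 2004.75)² / 2004.75 = 0.0090
  axial-flowered constricted-pod: (708 − 668.25)² / 668.25 = 2.3645
  terminal-flowered inflated-pod: (571 − 668.25)² / 668.25 = 14.1527
  terminal-flowered constricted-pod: (276 − 222.75)² / 222.75 = 12.7298
χ² = 0.0090 + 2.3645 + 14.1527 + 12.7298 = 29.256

29.256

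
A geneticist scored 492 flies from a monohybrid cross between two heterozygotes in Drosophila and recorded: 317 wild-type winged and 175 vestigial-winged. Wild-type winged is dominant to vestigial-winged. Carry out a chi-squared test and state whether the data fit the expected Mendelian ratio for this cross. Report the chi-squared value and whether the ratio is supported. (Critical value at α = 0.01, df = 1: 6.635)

29.312; not consistent

For a monohybrid cross between heterozygotes with complete dominance, the expected phenotypic ratio is 3:1.
The 3:1 ratio has 4 parts, so with N = 492 the expected counts are:
  wild-type winged: 492 × 3/4 = 369
  vestigial-winged: 492 × 1/4 = 123
χ² = Σ (O − E)² / E
  wild-type winged: (317 − 369)² / 369 = 7.3279
  vestigial-winged: (175 − 123)² / 123 = 21.9837
χ² = 7.3279 + 21.9837 = 29.3116 ≈ 29.312
Degrees of freedom = 2 − 1 = 1; critical value at α = 0.01 is 6.635.
Since 29.312 > 6.635, we reject the null hypothesis — the data do not fit the 3:1 ratio.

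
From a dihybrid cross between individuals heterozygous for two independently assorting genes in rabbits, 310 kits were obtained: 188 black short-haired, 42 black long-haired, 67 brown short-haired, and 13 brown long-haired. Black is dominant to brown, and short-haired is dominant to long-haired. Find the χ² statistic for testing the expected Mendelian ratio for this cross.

A dihybrid F₂ with independent assortment and complete dominance at both loci gives a 9:3:3:1 phenotypic ratio.
Total ratio parts = 16. Expected numbers out of 310:
  black short-haired: 310 × 9/16 = 174.375
  black long-haired: 310 × 3/16 = 58.125
  brown short-haired: 310 × 3/16 = 58.125
  brown long-haired: 310 × 1/16 = 19.375
χ² = Σ (O − E)² / E
  black short-haired: (188 − 174.375)² / 174.375 = 1.0646
  black long-haired: (42 − 58.125)² / 58.125 = 4.4734
  brown short-haired: (67 − 58.125)² / 58.125 = 1.3551
  brown long-haired: (13 − 19.375)² / 19.375 = 2.0976
χ² = 1.0646 + 4.4734 + 1.3551 + 2.0976 = 8.9907 ≈ 8.991

8.991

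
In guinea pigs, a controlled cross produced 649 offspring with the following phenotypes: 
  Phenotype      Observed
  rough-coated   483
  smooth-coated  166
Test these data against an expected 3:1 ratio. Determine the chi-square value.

0.116

Total ratio parts = 4. Expected numbers out of 649:
  rough-coated: 649 × 3/4 = 486.75
  smooth-coated: 649 × 1/4 = 162.25
χ² = Σ (O − E)² / E
  rough-coated: (483 − 486.75)² / 486.75 = 0.0289
  smooth-coated: (166 − 162.25)² / 162.25 = 0.0867
χ² = 0.0289 + 0.0867 = 0.1156 ≈ 0.116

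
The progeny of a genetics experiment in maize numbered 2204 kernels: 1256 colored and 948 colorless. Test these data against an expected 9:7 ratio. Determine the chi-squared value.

0.487

Total ratio parts = 16. Expected numbers out of 2204:
  colored: 2204 × 9/16 = 1239.75
  colorless: 2204 × 7/16 = 964.25
χ² = Σ (O − E)² / E
  colored: (1256 − 1239.75)² / 1239.75 = 0.2130
  colorless: (948 − 964.25)² / 964.25 = 0.2739
χ² = 0.2130 + 0.2739 = 0.4869 ≈ 0.487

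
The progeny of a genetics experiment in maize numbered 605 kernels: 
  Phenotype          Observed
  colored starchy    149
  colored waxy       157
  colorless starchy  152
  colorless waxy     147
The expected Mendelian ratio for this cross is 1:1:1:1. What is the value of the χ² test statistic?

0.375

Expected counts for N = 605 under a 1:1:1:1 ratio (total parts = 4):
  colored starchy: 605 × 1/4 = 151.25
  colored waxy: 605 × 1/4 = 151.25
  colorless starchy: 605 × 1/4 = 151.25
  colorless waxy: 605 × 1/4 = 151.25
χ² = Σ (O − E)² / E
  colored starchy: (149 − 151.25)² / 151.25 = 0.0335
  colored waxy: (157 − 151.25)² / 151.25 = 0.2186
  colorless starchy: (152 − 151.25)² / 151.25 = 0.0037
  colorless waxy: (147 − 151.25)² / 151.25 = 0.1194
χ² = 0.0335 + 0.2186 + 0.0037 + 0.1194 = 0.3752 ≈ 0.375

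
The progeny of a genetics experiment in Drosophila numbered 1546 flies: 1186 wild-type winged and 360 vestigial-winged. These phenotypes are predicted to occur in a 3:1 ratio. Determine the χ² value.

2.423

Expected counts for N = 1546 under a 3:1 ratio (total parts = 4):
  wild-type winged: 1546 × 3/4 = 1159.5
  vestigial-winged: 1546 × 1/4 = 386.5
χ² = Σ (O − E)² / E
  wild-type winged: (1186 − 1159.5)² / 1159.5 = 0.6056
  vestigial-winged: (360 − 386.5)² / 386.5 = 1.8169
χ² = 0.6056 + 1.8169 = 2.4225 ≈ 2.423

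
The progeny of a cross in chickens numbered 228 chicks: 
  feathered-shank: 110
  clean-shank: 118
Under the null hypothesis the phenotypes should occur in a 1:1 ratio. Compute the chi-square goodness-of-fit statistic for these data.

Expected counts for N = 228 under a 1:1 ratio (total parts = 2):
  feathered-shank: 228 × 1/2 = 114
  clean-shank: 228 × 1/2 = 114
χ² = Σ (O − E)² / E
  feathered-shank: (110 − 114)² / 114 = 0.1404
  clean-shank: (118 − 114)² / 114 = 0.1404
χ² = 0.1404 + 0.1404 = 0.2808 ≈ 0.281

0.281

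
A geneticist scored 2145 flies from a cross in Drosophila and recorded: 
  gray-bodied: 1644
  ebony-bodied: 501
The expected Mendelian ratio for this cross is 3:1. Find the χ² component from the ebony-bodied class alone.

2.317

Under the 3:1 hypothesis (Σ ratio = 4, N = 2145):
  gray-bodied: 2145 × 3/4 = 1608.75
  ebony-bodied: 2145 × 1/4 = 536.25
Contribution of ebony-bodied: (501 − 536.25)² / 536.25 = 2.3171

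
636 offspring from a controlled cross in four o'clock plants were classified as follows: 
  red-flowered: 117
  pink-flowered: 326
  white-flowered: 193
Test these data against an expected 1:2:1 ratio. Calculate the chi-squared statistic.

18.566

The 1:2:1 ratio has 4 parts, so with N = 636 the expected counts are:
  red-flowered: 636 × 1/4 = 159
  pink-flowered: 636 × 2/4 = 318
  white-flowered: 636 × 1/4 = 159
χ² = Σ (O − E)² / E
  red-flowered: (117 − 159)² / 159 = 11.0943
  pink-flowered: (326 − 318)² / 318 = 0.2013
  white-flowered: (193 − 159)² / 159 = 7.2704
χ² = 11.0943 + 0.2013 + 7.2704 = 18.566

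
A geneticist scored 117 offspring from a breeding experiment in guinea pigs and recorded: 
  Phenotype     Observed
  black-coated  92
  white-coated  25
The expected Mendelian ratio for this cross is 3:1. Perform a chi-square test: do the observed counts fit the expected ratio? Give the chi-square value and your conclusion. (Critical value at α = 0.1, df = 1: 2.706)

Expected counts for N = 117 under a 3:1 ratio (total parts = 4):
  black-coated: 117 × 3/4 = 87.75
  white-coated: 117 × 1/4 = 29.25
χ² = Σ (O − E)² / E
  black-coated: (92 − 87.75)² / 87.75 = 0.2058
  white-coated: (25 − 29.25)² / 29.25 = 0.6175
χ² = 0.2058 + 0.6175 = 0.8233 ≈ 0.823
Degrees of freedom = 2 − 1 = 1; critical value at α = 0.1 is 2.706.
Since 0.823 < 2.706, we fail to reject the null hypothesis — the data are consistent with the 3:1 ratio.

0.823; consistent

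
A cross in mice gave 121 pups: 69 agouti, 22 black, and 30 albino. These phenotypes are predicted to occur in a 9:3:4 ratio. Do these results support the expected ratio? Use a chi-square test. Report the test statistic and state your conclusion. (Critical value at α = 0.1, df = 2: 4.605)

0.036; consistent

Expected counts for N = 121 under a 9:3:4 ratio (total parts = 16):
  agouti: 121 × 9/16 = 68.0625
  black: 121 × 3/16 = 22.6875
  albino: 121 × 4/16 = 30.25
χ² = Σ (O − E)² / E
  agouti: (69 − 68.0625)² / 68.0625 = 0.0129
  black: (22 − 22.6875)² / 22.6875 = 0.0208
  albino: (30 − 30.25)² / 30.25 = 0.0021
χ² = 0.0129 + 0.0208 + 0.0021 = 0.0358 ≈ 0.036
Degrees of freedom = 3 − 1 = 2; critical value at α = 0.1 is 4.605.
Since 0.036 < 4.605, we fail to reject the null hypothesis — the data are consistent with the 9:3:4 ratio.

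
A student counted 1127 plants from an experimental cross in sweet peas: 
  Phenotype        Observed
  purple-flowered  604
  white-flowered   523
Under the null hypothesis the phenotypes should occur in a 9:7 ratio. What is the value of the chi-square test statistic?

3.232

Under the 9:7 hypothesis (Σ ratio = 16, N = 1127):
  purple-flowered: 1127 × 9/16 = 633.9375
  white-flowered: 1127 × 7/16 = 493.0625
χ² = Σ (O − E)² / E
  purple-flowered: (604 − 633.9375)² / 633.9375 = 1.4138
  white-flowered: (523 − 493.0625)² / 493.0625 = 1.8177
χ² = 1.4138 + 1.8177 = 3.2315 ≈ 3.232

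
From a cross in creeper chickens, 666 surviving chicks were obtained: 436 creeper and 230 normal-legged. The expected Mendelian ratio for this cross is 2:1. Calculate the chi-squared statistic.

0.432

Total ratio parts = 3. Expected numbers out of 666:
  creeper: 666 × 2/3 = 444
  normal-legged: 666 × 1/3 = 222
χ² = Σ (O − E)² / E
  creeper: (436 − 444)² / 444 = 0.1441
  normal-legged: (230 − 222)² / 222 = 0.2883
χ² = 0.1441 + 0.2883 = 0.4324 ≈ 0.432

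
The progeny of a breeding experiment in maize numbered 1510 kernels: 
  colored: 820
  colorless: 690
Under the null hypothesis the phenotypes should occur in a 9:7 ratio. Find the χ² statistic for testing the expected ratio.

2.322

The 9:7 ratio has 16 parts, so with N = 1510 the expected counts are:
  colored: 1510 × 9/16 = 849.375
  colorless: 1510 × 7/16 = 660.625
χ² = Σ (O − E)² / E
  colored: (820 − 849.375)² / 849.375 = 1.0159
  colorless: (690 − 660.625)² / 660.625 = 1.3062
χ² = 1.0159 + 1.3062 = 2.3221 ≈ 2.322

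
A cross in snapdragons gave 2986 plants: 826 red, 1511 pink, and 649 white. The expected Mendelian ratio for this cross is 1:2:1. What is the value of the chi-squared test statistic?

21.418

Under the 1:2:1 hypothesis (Σ ratio = 4, N = 2986):
  red: 2986 × 1/4 = 746.5
  pink: 2986 × 2/4 = 1493
  white: 2986 × 1/4 = 746.5
χ² = Σ (O − E)² / E
  red: (826 − 746.5)² / 746.5 = 8.4665
  pink: (1511 − 1493)² / 1493 = 0.2170
  white: (649 − 746.5)² / 746.5 = 12.7344
χ² = 8.4665 + 0.2170 + 12.7344 = 21.4179 ≈ 21.418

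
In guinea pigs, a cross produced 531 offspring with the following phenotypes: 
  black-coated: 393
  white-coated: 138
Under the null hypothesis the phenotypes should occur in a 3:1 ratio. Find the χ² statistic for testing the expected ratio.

Total ratio parts = 4. Expected numbers out of 531:
  black-coated: 531 × 3/4 = 398.25
  white-coated: 531 × 1/4 = 132.75
χ² = Σ (O − E)² / E
  black-coated: (393 − 398.25)² / 398.25 = 0.0692
  white-coated: (138 − 132.75)² / 132.75 = 0.2076
χ² = 0.0692 + 0.2076 = 0.2768 ≈ 0.277

0.277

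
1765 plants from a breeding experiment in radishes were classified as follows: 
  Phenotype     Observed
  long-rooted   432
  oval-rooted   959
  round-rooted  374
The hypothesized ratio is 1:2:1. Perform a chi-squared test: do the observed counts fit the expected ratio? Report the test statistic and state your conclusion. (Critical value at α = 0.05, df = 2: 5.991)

17.075; not consistent

Under the 1:2:1 hypothesis (Σ ratio = 4, N = 1765):
  long-rooted: 1765 × 1/4 = 441.25
  oval-rooted: 1765 × 2/4 = 882.5
  round-rooted: 1765 × 1/4 = 441.25
χ² = Σ (O − E)² / E
  long-rooted: (432 − 441.25)² / 441.25 = 0.1939
  oval-rooted: (959 − 882.5)² / 882.5 = 6.6314
  round-rooted: (374 − 441.25)² / 441.25 = 10.2494
χ² = 0.1939 + 6.6314 + 10.2494 = 17.0747 ≈ 17.075
Degrees of freedom = 3 − 1 = 2; critical value at α = 0.05 is 5.991.
Since 17.075 > 5.991, we reject the null hypothesis — the data do not fit the 1:2:1 ratio.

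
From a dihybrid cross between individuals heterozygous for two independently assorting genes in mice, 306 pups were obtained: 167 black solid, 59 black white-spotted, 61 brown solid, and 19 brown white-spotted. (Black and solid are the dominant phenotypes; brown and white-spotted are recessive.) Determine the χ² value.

A dihybrid F₂ with independent assortment and complete dominance at both loci gives a 9:3:3:1 phenotypic ratio.
Under the 9:3:3:1 hypothesis (Σ ratio = 16, N = 306):
  black solid: 306 × 9/16 = 172.125
  black white-spotted: 306 × 3/16 = 57.375
  brown solid: 306 × 3/16 = 57.375
  brown white-spotted: 306 × 1/16 = 19.125
χ² = Σ (O − E)² / E
  black solid: (167 − 172.125)² / 172.125 = 0.1526
  black white-spotted: (59 − 57.375)² / 57.375 = 0.0460
  brown solid: (61 − 57.375)² / 57.375 = 0.2290
  brown white-spotted: (19 − 19.125)² / 19.125 = 0.0008
χ² = 0.1526 + 0.0460 + 0.2290 + 0.0008 = 0.4284 ≈ 0.428

0.428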